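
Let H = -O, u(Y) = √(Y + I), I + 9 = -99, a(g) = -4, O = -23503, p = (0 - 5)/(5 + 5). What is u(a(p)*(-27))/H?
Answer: 0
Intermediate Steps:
p = -½ (p = -5/10 = -5*⅒ = -½ ≈ -0.50000)
I = -108 (I = -9 - 99 = -108)
u(Y) = √(-108 + Y) (u(Y) = √(Y - 108) = √(-108 + Y))
H = 23503 (H = -1*(-23503) = 23503)
u(a(p)*(-27))/H = √(-108 - 4*(-27))/23503 = √(-108 + 108)*(1/23503) = √0*(1/23503) = 0*(1/23503) = 0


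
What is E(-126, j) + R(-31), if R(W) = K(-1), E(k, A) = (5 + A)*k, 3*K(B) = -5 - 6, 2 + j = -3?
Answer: -11/3 ≈ -3.6667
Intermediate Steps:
j = -5 (j = -2 - 3 = -5)
K(B) = -11/3 (K(B) = (-5 - 6)/3 = (⅓)*(-11) = -11/3)
E(k, A) = k*(5 + A)
R(W) = -11/3
E(-126, j) + R(-31) = -126*(5 - 5) - 11/3 = -126*0 - 11/3 = 0 - 11/3 = -11/3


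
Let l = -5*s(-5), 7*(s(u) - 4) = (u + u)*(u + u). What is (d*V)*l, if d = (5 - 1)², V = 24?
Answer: -245760/7 ≈ -35109.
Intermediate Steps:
s(u) = 4 + 4*u²/7 (s(u) = 4 + ((u + u)*(u + u))/7 = 4 + ((2*u)*(2*u))/7 = 4 + (4*u²)/7 = 4 + 4*u²/7)
l = -640/7 (l = -5*(4 + (4/7)*(-5)²) = -5*(4 + (4/7)*25) = -5*(4 + 100/7) = -5*128/7 = -640/7 ≈ -91.429)
d = 16 (d = 4² = 16)
(d*V)*l = (16*24)*(-640/7) = 384*(-640/7) = -245760/7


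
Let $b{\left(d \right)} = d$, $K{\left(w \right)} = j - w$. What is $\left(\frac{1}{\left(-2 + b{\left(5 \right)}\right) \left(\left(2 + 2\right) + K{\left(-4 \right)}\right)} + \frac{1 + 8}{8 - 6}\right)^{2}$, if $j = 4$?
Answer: $\frac{26569}{1296} \approx 20.501$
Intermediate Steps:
$K{\left(w \right)} = 4 - w$
$\left(\frac{1}{\left(-2 + b{\left(5 \right)}\right) \left(\left(2 + 2\right) + K{\left(-4 \right)}\right)} + \frac{1 + 8}{8 - 6}\right)^{2} = \left(\frac{1}{\left(-2 + 5\right) \left(\left(2 + 2\right) + \left(4 - -4\right)\right)} + \frac{1 + 8}{8 - 6}\right)^{2} = \left(\frac{1}{3 \left(4 + \left(4 + 4\right)\right)} + \frac{9}{2}\right)^{2} = \left(\frac{1}{3 \left(4 + 8\right)} + 9 \cdot \frac{1}{2}\right)^{2} = \left(\frac{1}{3 \cdot 12} + \frac{9}{2}\right)^{2} = \left(\frac{1}{36} + \frac{9}{2}\right)^{2} = \left(\frac{163}{36}\right)^{2} = \frac{26569}{1296}$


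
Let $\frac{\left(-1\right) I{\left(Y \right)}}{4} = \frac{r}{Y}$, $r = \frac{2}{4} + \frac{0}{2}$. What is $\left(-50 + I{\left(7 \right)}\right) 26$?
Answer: $- \frac{9152}{7} \approx -1307.4$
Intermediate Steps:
$r = \frac{1}{2}$ ($r = 2 \cdot \frac{1}{4} + 0 \cdot \frac{1}{2} = \frac{1}{2} + 0 = \frac{1}{2} \approx 0.5$)
$I{\left(Y \right)} = - \frac{2}{Y}$ ($I{\left(Y \right)} = - 4 \frac{1}{2 Y} = - \frac{2}{Y}$)
$\left(-50 + I{\left(7 \right)}\right) 26 = \left(-50 - \frac{2}{7}\right) 26 = \left(- \frac{352}{7}\right) 26 = - \frac{9152}{7}$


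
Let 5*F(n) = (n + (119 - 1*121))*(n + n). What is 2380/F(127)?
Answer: 238/635 ≈ 0.37480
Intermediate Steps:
F(n) = 2*n*(-2 + n)/5 (F(n) = ((n + (119 - 1*121))*(n + n))/5 = ((n + (119 - 121))*(2*n))/5 = ((n - 2)*(2*n))/5 = ((-2 + n)*(2*n))/5 = (2*n*(-2 + n))/5 = 2*n*(-2 + n)/5)
2380/F(127) = 2380/(((⅖)*127*(-2 + 127))) = 2380/(((⅖)*127*125)) = 2380/6350 = 2380*(1/6350) = 238/635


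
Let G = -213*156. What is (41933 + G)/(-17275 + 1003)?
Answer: -8705/16272 ≈ -0.53497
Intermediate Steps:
G = -33228
(41933 + G)/(-17275 + 1003) = (41933 - 33228)/(-17275 + 1003) = 8705/(-16272) = 8705*(-1/16272) = -8705/16272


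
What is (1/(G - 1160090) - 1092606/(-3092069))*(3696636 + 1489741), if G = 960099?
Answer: 1133266289057199829/618385971379 ≈ 1.8326e+6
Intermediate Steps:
(1/(G - 1160090) - 1092606/(-3092069))*(3696636 + 1489741) = (1/(960099 - 1160090) - 1092606/(-3092069))*(3696636 + 1489741) = (1/(-199991) - 1092606*(-1/3092069))*5186377 = (-1/199991 + 1092606/3092069)*5186377 = (218508274477/618385971379)*5186377 = 1133266289057199829/618385971379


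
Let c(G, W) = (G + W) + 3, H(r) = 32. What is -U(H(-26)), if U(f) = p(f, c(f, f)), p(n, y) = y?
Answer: -67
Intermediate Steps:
c(G, W) = 3 + G + W
U(f) = 3 + 2*f (U(f) = 3 + f + f = 3 + 2*f)
-U(H(-26)) = -(3 + 2*32) = -(3 + 64) = -1*67 = -67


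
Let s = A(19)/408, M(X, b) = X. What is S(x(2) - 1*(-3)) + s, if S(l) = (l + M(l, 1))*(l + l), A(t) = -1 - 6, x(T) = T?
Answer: 40793/408 ≈ 99.983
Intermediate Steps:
A(t) = -7
S(l) = 4*l² (S(l) = (l + l)*(l + l) = (2*l)*(2*l) = 4*l²)
s = -7/408 ≈ -0.017157
S(x(2) - 1*(-3)) + s = 4*(2 - 1*(-3))² - 7/408 = 4*(2 + 3)² - 7/408 = 4*5² - 7/408 = 4*25 - 7/408 = 100 - 7/408 = 40793/408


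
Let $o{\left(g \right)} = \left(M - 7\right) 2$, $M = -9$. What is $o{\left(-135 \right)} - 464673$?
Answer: $-464705$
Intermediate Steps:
$o{\left(g \right)} = -32$ ($o{\left(g \right)} = \left(-9 - 7\right) 2 = \left(-16\right) 2 = -32$)
$o{\left(-135 \right)} - 464673 = -32 - 464673 = -464705$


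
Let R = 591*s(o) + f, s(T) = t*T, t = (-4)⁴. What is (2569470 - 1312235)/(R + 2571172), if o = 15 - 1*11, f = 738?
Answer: 1257235/3177094 ≈ 0.39572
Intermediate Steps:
t = 256
o = 4 (o = 15 - 11 = 4)
s(T) = 256*T
R = 605922 (R = 591*(256*4) + 738 = 591*1024 + 738 = 605184 + 738 = 605922)
(2569470 - 1312235)/(R + 2571172) = (2569470 - 1312235)/(605922 + 2571172) = 1257235/3177094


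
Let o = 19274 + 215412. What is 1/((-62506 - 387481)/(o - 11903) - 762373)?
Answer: -222783/169844194046 ≈ -1.3117e-6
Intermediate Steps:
o = 234686
1/((-62506 - 387481)/(o - 11903) - 762373) = 1/((-62506 - 387481)/(234686 - 11903) - 762373) = 1/(-449987/222783 - 762373) = 1/(-169844194046/222783) = -222783/169844194046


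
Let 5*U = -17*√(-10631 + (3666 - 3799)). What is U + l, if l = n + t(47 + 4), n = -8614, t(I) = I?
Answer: -8563 - 102*I*√299/5 ≈ -8563.0 - 352.75*I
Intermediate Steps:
l = -8563 (l = -8614 + (47 + 4) = -8614 + 51 = -8563)
U = -102*I*√299/5 (U = (-17*√(-10631 + (3666 - 3799)))/5 = (-17*√(-10631 - 133))/5 = (-102*I*√299)/5 = -102*I*√299/5 ≈ -352.75*I)
U + l = -102*I*√299/5 - 8563 = -8563 - 102*I*√299/5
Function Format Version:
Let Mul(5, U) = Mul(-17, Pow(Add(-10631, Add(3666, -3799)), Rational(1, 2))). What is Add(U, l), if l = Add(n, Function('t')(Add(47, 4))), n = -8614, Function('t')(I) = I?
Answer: Add(-8563, Mul(Rational(-102, 5), I, Pow(299, Rational(1, 2)))) ≈ Add(-8563.0, Mul(-352.75, I))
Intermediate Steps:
l = -8563 (l = Add(-8614, Add(47, 4)) = Add(-8614, 51) = -8563)
U = Mul(Rational(-102, 5), I, Pow(299, Rational(1, 2))) (U = Mul(Rational(1, 5), Mul(-17, Pow(Add(-10631, Add(3666, -3799)), Rational(1, 2)))) = Mul(Rational(1, 5), Mul(-17, Pow(Add(-10631, -133), Rational(1, 2)))) = Mul(Rational(1, 5), Mul(-17, Pow(-10764, Rational(1, 2)))) = Mul(Rational(1, 5), Mul(-17, Mul(6, I, Pow(299, Rational(1, 2))))) = Mul(Rational(1, 5), Mul(-102, I, Pow(299, Rational(1, 2)))) = Mul(Rational(-102, 5), I, Pow(299, Rational(1, 2))) ≈ Mul(-352.75, I))
Add(U, l) = Add(Mul(Rational(-102, 5), I, Pow(299, Rational(1, 2))), -8563) = Add(-8563, Mul(Rational(-102, 5), I, Pow(299, Rational(1, 2))))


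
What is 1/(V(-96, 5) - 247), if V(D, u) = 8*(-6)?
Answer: -1/295 ≈ -0.0033898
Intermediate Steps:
V(D, u) = -48
1/(V(-96, 5) - 247) = 1/(-48 - 247) = 1/(-295) = -1/295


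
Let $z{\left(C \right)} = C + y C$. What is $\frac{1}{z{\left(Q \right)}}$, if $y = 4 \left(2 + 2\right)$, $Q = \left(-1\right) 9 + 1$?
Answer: $- \frac{1}{136} \approx -0.0073529$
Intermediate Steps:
$Q = -8$ ($Q = -9 + 1 = -8$)
$y = 16$ ($y = 4 \cdot 4 = 16$)
$z{\left(C \right)} = 17 C$ ($z{\left(C \right)} = C + 16 C = 17 C$)
$\frac{1}{z{\left(Q \right)}} = \frac{1}{17 \left(-8\right)} = \frac{1}{-136} = - \frac{1}{136}$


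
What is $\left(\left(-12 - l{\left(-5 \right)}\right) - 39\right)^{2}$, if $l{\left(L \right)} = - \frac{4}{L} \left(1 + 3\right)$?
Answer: $\frac{73441}{25} \approx 2937.6$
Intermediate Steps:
$l{\left(L \right)} = - \frac{16}{L}$ ($l{\left(L \right)} = - \frac{4}{L} 4 = - \frac{16}{L}$)
$\left(\left(-12 - l{\left(-5 \right)}\right) - 39\right)^{2} = \left(\left(-12 - - \frac{16}{-5}\right) - 39\right)^{2} = \left(\left(-12 - \left(-16\right) \left(- \frac{1}{5}\right)\right) - 39\right)^{2} = \left(\left(-12 - \frac{16}{5}\right) - 39\right)^{2} = \left(- \frac{76}{5} - 39\right)^{2} = \left(- \frac{271}{5}\right)^{2} = \frac{73441}{25}$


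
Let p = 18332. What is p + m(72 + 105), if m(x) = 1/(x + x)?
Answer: 6489529/354 ≈ 18332.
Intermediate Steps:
m(x) = 1/(2*x)
p + m(72 + 105) = 18332 + 1/(2*(72 + 105)) = 18332 + (1/2)/177 = 18332 + (1/2)*(1/177) = 18332 + 1/354 = 6489529/354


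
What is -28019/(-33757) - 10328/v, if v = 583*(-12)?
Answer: 136165805/59040993 ≈ 2.3063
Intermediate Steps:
v = -6996
-28019/(-33757) - 10328/v = -28019/(-33757) - 10328/(-6996) = -28019*(-1/33757) - 10328*(-1/6996) = 28019/33757 + 2582/1749 = 136165805/59040993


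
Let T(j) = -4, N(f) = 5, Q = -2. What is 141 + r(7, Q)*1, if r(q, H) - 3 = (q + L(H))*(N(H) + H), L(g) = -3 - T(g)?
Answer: 168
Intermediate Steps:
L(g) = 1 (L(g) = -3 - 1*(-4) = -3 + 4 = 1)
r(q, H) = 3 + (1 + q)*(5 + H) (r(q, H) = 3 + (q + 1)*(5 + H) = 3 + (1 + q)*(5 + H))
141 + r(7, Q)*1 = 141 + (8 - 2 + 5*7 - 2*7)*1 = 141 + (8 - 2 + 35 - 14)*1 = 141 + 27*1 = 141 + 27 = 168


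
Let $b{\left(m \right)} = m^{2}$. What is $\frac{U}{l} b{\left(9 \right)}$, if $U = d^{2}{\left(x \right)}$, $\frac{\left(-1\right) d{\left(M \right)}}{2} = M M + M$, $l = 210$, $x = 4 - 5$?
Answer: $0$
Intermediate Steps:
$x = -1$
$d{\left(M \right)} = - 2 M - 2 M^{2}$ ($d{\left(M \right)} = - 2 \left(M M + M\right) = - 2 \left(M^{2} + M\right) = - 2 \left(M + M^{2}\right) = - 2 M - 2 M^{2}$)
$U = 0$ ($U = \left(\left(-2\right) \left(-1\right) \left(1 - 1\right)\right)^{2} = \left(\left(-2\right) \left(-1\right) 0\right)^{2} = 0^{2} = 0$)
$\frac{U}{l} b{\left(9 \right)} = \frac{0}{210} \cdot 9^{2} = 0 \cdot \frac{1}{210} \cdot 81 = 0 \cdot 81 = 0$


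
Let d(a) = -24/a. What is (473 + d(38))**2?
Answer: 80550625/361 ≈ 2.2313e+5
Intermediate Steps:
(473 + d(38))**2 = (473 - 24/38)**2 = (473 - 24*1/38)**2 = (473 - 12/19)**2 = (8975/19)**2 = 80550625/361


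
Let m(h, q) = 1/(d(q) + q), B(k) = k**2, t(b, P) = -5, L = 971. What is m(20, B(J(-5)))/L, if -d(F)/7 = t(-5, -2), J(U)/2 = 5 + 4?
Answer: 1/348589 ≈ 2.8687e-6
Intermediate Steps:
J(U) = 18 (J(U) = 2*(5 + 4) = 2*9 = 18)
d(F) = 35 (d(F) = -7*(-5) = 35)
m(h, q) = 1/(35 + q)
m(20, B(J(-5)))/L = 1/((35 + 18**2)*971) = (1/971)/(35 + 324) = (1/971)/359 = (1/359)*(1/971) = 1/348589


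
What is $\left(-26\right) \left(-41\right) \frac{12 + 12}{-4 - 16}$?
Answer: $- \frac{6396}{5} \approx -1279.2$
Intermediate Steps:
$\left(-26\right) \left(-41\right) \frac{12 + 12}{-4 - 16} = 1066 \frac{24}{-20} = 1066 \cdot 24 \left(- \frac{1}{20}\right) = 1066 \left(- \frac{6}{5}\right) = - \frac{6396}{5}$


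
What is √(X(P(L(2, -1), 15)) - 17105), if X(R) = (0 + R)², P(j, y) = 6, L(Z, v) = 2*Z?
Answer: 13*I*√101 ≈ 130.65*I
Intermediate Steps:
X(R) = R²
√(X(P(L(2, -1), 15)) - 17105) = √(6² - 17105) = √(36 - 17105) = √(-17069) = 13*I*√101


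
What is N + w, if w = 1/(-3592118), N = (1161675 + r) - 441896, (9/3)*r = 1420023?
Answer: 4285827828159/3592118 ≈ 1.1931e+6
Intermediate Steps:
r = 473341 (r = (⅓)*1420023 = 473341)
N = 1193120 (N = (1161675 + 473341) - 441896 = 1635016 - 441896 = 1193120)
w = -1/3592118 ≈ -2.7839e-7
N + w = 1193120 - 1/3592118 = 4285827828159/3592118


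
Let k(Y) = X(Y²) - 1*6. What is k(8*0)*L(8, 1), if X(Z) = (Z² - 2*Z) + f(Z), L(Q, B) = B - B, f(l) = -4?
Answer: 0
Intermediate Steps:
L(Q, B) = 0
X(Z) = -4 + Z² - 2*Z (X(Z) = (Z² - 2*Z) - 4 = -4 + Z² - 2*Z)
k(Y) = -10 + Y⁴ - 2*Y² (k(Y) = (-4 + (Y²)² - 2*Y²) - 1*6 = (-4 + Y⁴ - 2*Y²) - 6 = -10 + Y⁴ - 2*Y²)
k(8*0)*L(8, 1) = (-10 + (8*0)⁴ - 2*(8*0)²)*0 = (-10 + 0⁴ - 2*0²)*0 = (-10 + 0 - 2*0)*0 = (-10 + 0 + 0)*0 = -10*0 = 0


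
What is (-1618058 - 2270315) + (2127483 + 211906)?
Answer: -1548984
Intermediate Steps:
(-1618058 - 2270315) + (2127483 + 211906) = -3888373 + 2339389 = -1548984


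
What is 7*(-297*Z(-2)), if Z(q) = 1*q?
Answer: 4158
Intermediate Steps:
Z(q) = q
7*(-297*Z(-2)) = 7*(-297*(-2)) = 7*594 = 4158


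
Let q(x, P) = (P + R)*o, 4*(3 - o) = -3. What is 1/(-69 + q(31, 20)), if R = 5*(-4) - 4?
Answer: -1/84 ≈ -0.011905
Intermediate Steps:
R = -24 (R = -20 - 4 = -24)
o = 15/4 (o = 3 - 1/4*(-3) = 3 + 3/4 = 15/4 ≈ 3.7500)
q(x, P) = -90 + 15*P/4 (q(x, P) = (P - 24)*(15/4) = (-24 + P)*(15/4) = -90 + 15*P/4)
1/(-69 + q(31, 20)) = 1/(-69 + (-90 + (15/4)*20)) = 1/(-69 + (-90 + 75)) = 1/(-69 - 15) = 1/(-84) = -1/84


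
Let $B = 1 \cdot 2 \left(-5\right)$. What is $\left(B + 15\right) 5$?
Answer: $25$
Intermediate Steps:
$B = -10$ ($B = 2 \left(-5\right) = -10$)
$\left(B + 15\right) 5 = \left(-10 + 15\right) 5 = 5 \cdot 5 = 25$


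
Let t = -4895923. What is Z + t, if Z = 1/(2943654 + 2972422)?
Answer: -28964652558147/5916076 ≈ -4.8959e+6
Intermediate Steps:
Z = 1/5916076 ≈ 1.6903e-7
Z + t = 1/5916076 - 4895923 = -28964652558147/5916076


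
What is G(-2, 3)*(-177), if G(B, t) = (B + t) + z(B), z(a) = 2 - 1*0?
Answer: -531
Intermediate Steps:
z(a) = 2 (z(a) = 2 + 0 = 2)
G(B, t) = 2 + B + t (G(B, t) = (B + t) + 2 = 2 + B + t)
G(-2, 3)*(-177) = (2 - 2 + 3)*(-177) = 3*(-177) = -531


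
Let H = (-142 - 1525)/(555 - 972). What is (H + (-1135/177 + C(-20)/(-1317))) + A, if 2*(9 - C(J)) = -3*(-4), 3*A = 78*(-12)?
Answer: -1131976725/3600239 ≈ -314.42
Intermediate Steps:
A = -312 (A = (78*(-12))/3 = (⅓)*(-936) = -312)
C(J) = 3 (C(J) = 9 - (-3)*(-4)/2 = 9 - ½*12 = 9 - 6 = 3)
H = 1667/417 (H = -1667/(-417) = -1667*(-1/417) = 1667/417 ≈ 3.9976)
(H + (-1135/177 + C(-20)/(-1317))) + A = (1667/417 + (-1135/177 + 3/(-1317))) - 312 = (1667/417 + (-1135*1/177 + 3*(-1/1317))) - 312 = (1667/417 + (-1135/177 - 1/439)) - 312 = (1667/417 - 498442/77703) - 312 = -8702157/3600239 - 312 = -1131976725/3600239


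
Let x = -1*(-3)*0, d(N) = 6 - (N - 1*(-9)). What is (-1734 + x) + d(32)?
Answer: -1769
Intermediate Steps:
d(N) = -3 - N (d(N) = 6 - (N + 9) = 6 - (9 + N) = 6 + (-9 - N) = -3 - N)
x = 0 (x = 3*0 = 0)
(-1734 + x) + d(32) = (-1734 + 0) + (-3 - 1*32) = -1734 + (-3 - 32) = -1734 - 35 = -1769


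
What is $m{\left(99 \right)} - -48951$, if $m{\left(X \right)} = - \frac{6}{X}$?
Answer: $\frac{1615381}{33} \approx 48951.0$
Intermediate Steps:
$m{\left(99 \right)} - -48951 = - \frac{6}{99} - -48951 = \left(-6\right) \frac{1}{99} + 48951 = - \frac{2}{33} + 48951 = \frac{1615381}{33}$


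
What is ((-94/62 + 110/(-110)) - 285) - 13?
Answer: -9316/31 ≈ -300.52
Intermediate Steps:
((-94/62 + 110/(-110)) - 285) - 13 = ((-94*1/62 + 110*(-1/110)) - 285) - 13 = ((-47/31 - 1) - 285) - 13 = (-78/31 - 285) - 13 = -8913/31 - 13 = -9316/31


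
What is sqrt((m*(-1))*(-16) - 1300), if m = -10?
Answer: 2*I*sqrt(365) ≈ 38.21*I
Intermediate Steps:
sqrt((m*(-1))*(-16) - 1300) = sqrt(-10*(-1)*(-16) - 1300) = sqrt(10*(-16) - 1300) = sqrt(-160 - 1300) = sqrt(-1460) = 2*I*sqrt(365)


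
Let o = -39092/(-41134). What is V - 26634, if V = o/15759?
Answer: -8632488292256/324115353 ≈ -26634.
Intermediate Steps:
o = 19546/20567 (o = -39092*(-1/41134) = 19546/20567 ≈ 0.95036)
V = 19546/324115353 (V = (19546/20567)/15759 = (19546/20567)*(1/15759) = 19546/324115353 ≈ 6.0306e-5)
V - 26634 = 19546/324115353 - 26634 = -8632488292256/324115353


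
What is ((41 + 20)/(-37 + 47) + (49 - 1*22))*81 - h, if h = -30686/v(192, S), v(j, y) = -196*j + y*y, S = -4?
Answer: 252053929/94040 ≈ 2680.3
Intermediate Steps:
v(j, y) = y**2 - 196*j (v(j, y) = -196*j + y**2 = y**2 - 196*j)
h = 15343/18808 (h = -30686/((-4)**2 - 196*192) = -30686/(16 - 37632) = -30686/(-37616) = -30686*(-1/37616) = 15343/18808 ≈ 0.81577)
((41 + 20)/(-37 + 47) + (49 - 1*22))*81 - h = ((41 + 20)/(-37 + 47) + (49 - 1*22))*81 - 1*15343/18808 = (61/10 + (49 - 22))*81 - 15343/18808 = (61*(1/10) + 27)*81 - 15343/18808 = (61/10 + 27)*81 - 15343/18808 = (331/10)*81 - 15343/18808 = 26811/10 - 15343/18808 = 252053929/94040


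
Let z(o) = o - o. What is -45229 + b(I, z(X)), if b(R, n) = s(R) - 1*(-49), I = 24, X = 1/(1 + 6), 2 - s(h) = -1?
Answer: -45177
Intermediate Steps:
s(h) = 3 (s(h) = 2 - 1*(-1) = 2 + 1 = 3)
X = 1/7 ≈ 0.14286
z(o) = 0
b(R, n) = 52 (b(R, n) = 3 - 1*(-49) = 3 + 49 = 52)
-45229 + b(I, z(X)) = -45229 + 52 = -45177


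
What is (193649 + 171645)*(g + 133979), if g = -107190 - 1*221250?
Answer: -71035436534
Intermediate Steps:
g = -328440 (g = -107190 - 221250 = -328440)
(193649 + 171645)*(g + 133979) = (193649 + 171645)*(-328440 + 133979) = 365294*(-194461) = -71035436534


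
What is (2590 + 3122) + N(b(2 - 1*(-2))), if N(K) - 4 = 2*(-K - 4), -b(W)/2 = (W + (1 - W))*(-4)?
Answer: 5692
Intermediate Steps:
b(W) = 8 (b(W) = -2*(W + (1 - W))*(-4) = -2*(-4) = 8)
N(K) = -4 - 2*K (N(K) = 4 + 2*(-K - 4) = 4 + 2*(-4 - K) = 4 + (-8 - 2*K) = -4 - 2*K)
(2590 + 3122) + N(b(2 - 1*(-2))) = (2590 + 3122) + (-4 - 2*8) = 5712 + (-4 - 16) = 5712 - 20 = 5692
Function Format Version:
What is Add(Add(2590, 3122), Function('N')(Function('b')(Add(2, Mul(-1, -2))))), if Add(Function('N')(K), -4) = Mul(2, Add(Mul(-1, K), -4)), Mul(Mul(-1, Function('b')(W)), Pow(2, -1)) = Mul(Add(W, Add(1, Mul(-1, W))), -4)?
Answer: 5692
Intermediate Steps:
Function('b')(W) = 8 (Function('b')(W) = Mul(-2, Mul(Add(W, Add(1, Mul(-1, W))), -4)) = Mul(-2, Mul(1, -4)) = Mul(-2, -4) = 8)
Function('N')(K) = Add(-4, Mul(-2, K)) (Function('N')(K) = Add(4, Mul(2, Add(Mul(-1, K), -4))) = Add(4, Mul(2, Add(-4, Mul(-1, K)))) = Add(4, Add(-8, Mul(-2, K))) = Add(-4, Mul(-2, K)))
Add(Add(2590, 3122), Function('N')(Function('b')(Add(2, Mul(-1, -2))))) = Add(Add(2590, 3122), Add(-4, Mul(-2, 8))) = Add(5712, Add(-4, -16)) = Add(5712, -20) = 5692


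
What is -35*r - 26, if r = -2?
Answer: 44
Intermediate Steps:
-35*r - 26 = -35*(-2) - 26 = 70 - 26 = 44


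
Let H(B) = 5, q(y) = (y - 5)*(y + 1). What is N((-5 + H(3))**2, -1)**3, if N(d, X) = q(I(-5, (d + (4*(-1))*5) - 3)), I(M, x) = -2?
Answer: 343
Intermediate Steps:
q(y) = (1 + y)*(-5 + y) (q(y) = (-5 + y)*(1 + y) = (1 + y)*(-5 + y))
N(d, X) = 7 (N(d, X) = -5 + (-2)**2 - 4*(-2) = -5 + 4 + 8 = 7)
N((-5 + H(3))**2, -1)**3 = 7**3 = 343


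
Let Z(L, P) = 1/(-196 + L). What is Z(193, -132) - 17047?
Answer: -51142/3 ≈ -17047.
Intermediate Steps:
Z(193, -132) - 17047 = 1/(-196 + 193) - 17047 = 1/(-3) - 17047 = -1/3 - 17047 = -51142/3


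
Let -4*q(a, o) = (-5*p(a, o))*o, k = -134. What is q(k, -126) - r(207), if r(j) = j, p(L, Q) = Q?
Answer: 19638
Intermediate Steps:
q(a, o) = 5*o²/4 (q(a, o) = -(-5*o)*o/4 = -(-5)*o²/4 = 5*o²/4)
q(k, -126) - r(207) = (5/4)*(-126)² - 1*207 = (5/4)*15876 - 207 = 19845 - 207 = 19638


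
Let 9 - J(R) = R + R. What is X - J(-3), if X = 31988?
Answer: 31973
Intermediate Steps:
J(R) = 9 - 2*R (J(R) = 9 - (R + R) = 9 - 2*R)
X - J(-3) = 31988 - (9 - 2*(-3)) = 31988 - (9 + 6) = 31988 - 1*15 = 31988 - 15 = 31973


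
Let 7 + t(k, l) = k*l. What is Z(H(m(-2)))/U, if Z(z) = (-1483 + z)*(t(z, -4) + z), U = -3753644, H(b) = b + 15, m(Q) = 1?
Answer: -80685/3753644 ≈ -0.021495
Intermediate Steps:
t(k, l) = -7 + k*l
H(b) = 15 + b
Z(z) = (-1483 + z)*(-7 - 3*z) (Z(z) = (-1483 + z)*((-7 + z*(-4)) + z) = (-1483 + z)*((-7 - 4*z) + z) = (-1483 + z)*(-7 - 3*z))
Z(H(m(-2)))/U = (10381 - 3*(15 + 1)**2 + 4442*(15 + 1))/(-3753644) = (10381 - 3*16**2 + 4442*16)*(-1/3753644) = (10381 - 3*256 + 71072)*(-1/3753644) = (10381 - 768 + 71072)*(-1/3753644) = 80685*(-1/3753644) = -80685/3753644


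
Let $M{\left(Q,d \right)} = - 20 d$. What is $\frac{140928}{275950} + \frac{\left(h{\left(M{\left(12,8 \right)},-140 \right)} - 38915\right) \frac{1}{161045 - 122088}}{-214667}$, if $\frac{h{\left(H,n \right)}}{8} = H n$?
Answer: $\frac{589255737503141}{1153854890464025} \approx 0.51068$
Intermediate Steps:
$h{\left(H,n \right)} = 8 H n$
$\frac{140928}{275950} + \frac{\left(h{\left(M{\left(12,8 \right)},-140 \right)} - 38915\right) \frac{1}{161045 - 122088}}{-214667} = \frac{140928}{275950} + \frac{\left(8 \left(\left(-20\right) 8\right) \left(-140\right) - 38915\right) \frac{1}{161045 - 122088}}{-214667} = 140928 \cdot \frac{1}{275950} + \frac{8 \left(-160\right) \left(-140\right) - 38915}{38957} \left(- \frac{1}{214667}\right) = \frac{70464}{137975} + \left(179200 - 38915\right) \frac{1}{38957} \left(- \frac{1}{214667}\right) = \frac{70464}{137975} + 140285 \cdot \frac{1}{38957} \left(- \frac{1}{214667}\right) = \frac{70464}{137975} + \frac{140285}{38957} \left(- \frac{1}{214667}\right) = \frac{70464}{137975} - \frac{140285}{8362782319} = \frac{589255737503141}{1153854890464025}$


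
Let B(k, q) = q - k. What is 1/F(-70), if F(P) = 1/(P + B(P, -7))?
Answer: -7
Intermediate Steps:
F(P) = -⅐ (F(P) = 1/(P + (-7 - P)) = 1/(-7) = -⅐)
1/F(-70) = 1/(-⅐) = -7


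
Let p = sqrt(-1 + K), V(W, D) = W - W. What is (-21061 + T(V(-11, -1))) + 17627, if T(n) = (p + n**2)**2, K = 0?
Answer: -3435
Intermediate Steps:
V(W, D) = 0
p = I (p = sqrt(-1 + 0) = sqrt(-1) = I ≈ 1.0*I)
T(n) = (I + n**2)**2
(-21061 + T(V(-11, -1))) + 17627 = (-21061 + (I + 0**2)**2) + 17627 = (-21061 + (I + 0)**2) + 17627 = (-21061 + I**2) + 17627 = (-21061 - 1) + 17627 = -21062 + 17627 = -3435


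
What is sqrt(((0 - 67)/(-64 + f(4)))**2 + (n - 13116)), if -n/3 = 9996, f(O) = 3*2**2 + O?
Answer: I*sqrt(99307127)/48 ≈ 207.61*I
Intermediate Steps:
f(O) = 12 + O (f(O) = 3*4 + O = 12 + O)
n = -29988 (n = -3*9996 = -29988)
sqrt(((0 - 67)/(-64 + f(4)))**2 + (n - 13116)) = sqrt(((0 - 67)/(-64 + (12 + 4)))**2 + (-29988 - 13116)) = sqrt((-67/(-64 + 16))**2 - 43104) = sqrt((-67/(-48))**2 - 43104) = sqrt((-67*(-1/48))**2 - 43104) = sqrt((67/48)**2 - 43104) = sqrt(4489/2304 - 43104) = sqrt(-99307127/2304) = I*sqrt(99307127)/48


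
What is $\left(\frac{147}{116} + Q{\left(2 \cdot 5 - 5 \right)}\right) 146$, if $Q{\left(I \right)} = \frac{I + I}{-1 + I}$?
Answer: $\frac{31901}{58} \approx 550.02$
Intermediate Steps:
$Q{\left(I \right)} = \frac{2 I}{-1 + I}$
$\left(\frac{147}{116} + Q{\left(2 \cdot 5 - 5 \right)}\right) 146 = \left(\frac{147}{116} + \frac{2 \left(2 \cdot 5 - 5\right)}{-1 + \left(2 \cdot 5 - 5\right)}\right) 146 = \left(147 \cdot \frac{1}{116} + \frac{2 \left(10 - 5\right)}{-1 + \left(10 - 5\right)}\right) 146 = \left(\frac{147}{116} + 2 \cdot 5 \frac{1}{-1 + 5}\right) 146 = \left(\frac{147}{116} + 2 \cdot 5 \cdot \frac{1}{4}\right) 146 = \left(\frac{147}{116} + \frac{5}{2}\right) 146 = \frac{437}{116} \cdot 146 = \frac{31901}{58}$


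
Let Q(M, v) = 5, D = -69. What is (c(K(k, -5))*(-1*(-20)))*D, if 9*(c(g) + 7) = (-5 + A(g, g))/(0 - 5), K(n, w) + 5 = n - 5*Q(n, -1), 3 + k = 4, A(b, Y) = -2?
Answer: 28336/3 ≈ 9445.3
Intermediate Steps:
k = 1 (k = -3 + 4 = 1)
K(n, w) = -30 + n (K(n, w) = -5 + (n - 5*5) = -5 + (n - 25) = -5 + (-25 + n) = -30 + n)
c(g) = -308/45 (c(g) = -7 + ((-5 - 2)/(0 - 5))/9 = -7 + (-7/(-5))/9 = -7 + (-7*(-1/5))/9 = -7 + (1/9)*(7/5) = -7 + 7/45 = -308/45)
(c(K(k, -5))*(-1*(-20)))*D = -(-308)*(-20)/45*(-69) = -308/45*20*(-69) = -1232/9*(-69) = 28336/3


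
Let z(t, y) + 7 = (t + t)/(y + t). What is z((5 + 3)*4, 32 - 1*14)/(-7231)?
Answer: 143/180775 ≈ 0.00079104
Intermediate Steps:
z(t, y) = -7 + 2*t/(t + y) (z(t, y) = -7 + (t + t)/(y + t) = -7 + (2*t)/(t + y) = -7 + 2*t/(t + y))
z((5 + 3)*4, 32 - 1*14)/(-7231) = ((-7*(32 - 1*14) - 5*(5 + 3)*4)/((5 + 3)*4 + (32 - 1*14)))/(-7231) = ((-7*(32 - 14) - 40*4)/(8*4 + (32 - 14)))*(-1/7231) = ((-7*18 - 5*32)/(32 + 18))*(-1/7231) = ((-126 - 160)/50)*(-1/7231) = ((1/50)*(-286))*(-1/7231) = -143/25*(-1/7231) = 143/180775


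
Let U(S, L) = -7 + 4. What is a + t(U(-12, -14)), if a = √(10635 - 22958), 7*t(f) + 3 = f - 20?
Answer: -26/7 + I*√12323 ≈ -3.7143 + 111.01*I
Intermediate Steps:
U(S, L) = -3
t(f) = -23/7 + f/7 (t(f) = -3/7 + (f - 20)/7 = -3/7 + (-20 + f)/7 = -3/7 + (-20/7 + f/7) = -23/7 + f/7)
a = I*√12323 (a = √(-12323) = I*√12323 ≈ 111.01*I)
a + t(U(-12, -14)) = I*√12323 + (-23/7 + (⅐)*(-3)) = I*√12323 + (-23/7 - 3/7) = I*√12323 - 26/7 = -26/7 + I*√12323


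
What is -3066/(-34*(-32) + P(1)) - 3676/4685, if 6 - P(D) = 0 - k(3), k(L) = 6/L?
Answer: -9196553/2567380 ≈ -3.5821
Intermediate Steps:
P(D) = 8 (P(D) = 6 - (0 - 6/3) = 6 - (0 - 1*2) = 6 - (0 - 2) = 6 - 1*(-2) = 6 + 2 = 8)
-3066/(-34*(-32) + P(1)) - 3676/4685 = -3066/(-34*(-32) + 8) - 3676/4685 = -3066/(1088 + 8) - 3676*1/4685 = -3066/1096 - 3676/4685 = -3066*1/1096 - 3676/4685 = -1533/548 - 3676/4685 = -9196553/2567380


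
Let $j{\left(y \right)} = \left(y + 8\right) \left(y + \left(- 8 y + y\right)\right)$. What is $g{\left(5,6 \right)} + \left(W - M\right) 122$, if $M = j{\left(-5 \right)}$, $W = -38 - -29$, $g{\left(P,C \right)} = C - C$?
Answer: $-12078$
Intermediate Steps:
$g{\left(P,C \right)} = 0$
$j{\left(y \right)} = - 6 y \left(8 + y\right)$ ($j{\left(y \right)} = \left(8 + y\right) \left(y - 7 y\right) = \left(8 + y\right) \left(- 6 y\right) = - 6 y \left(8 + y\right)$)
$W = -9$ ($W = -38 + 29 = -9$)
$M = 90$ ($M = \left(-6\right) \left(-5\right) \left(8 - 5\right) = \left(-6\right) \left(-5\right) 3 = 90$)
$g{\left(5,6 \right)} + \left(W - M\right) 122 = 0 + \left(-9 - 90\right) 122 = 0 - 12078 = -12078$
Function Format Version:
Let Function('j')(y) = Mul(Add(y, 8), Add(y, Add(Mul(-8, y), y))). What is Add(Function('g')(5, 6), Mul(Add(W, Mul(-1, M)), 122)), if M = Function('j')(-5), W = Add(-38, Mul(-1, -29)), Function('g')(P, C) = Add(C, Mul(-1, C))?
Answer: -12078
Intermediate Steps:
Function('g')(P, C) = 0
Function('j')(y) = Mul(-6, y, Add(8, y)) (Function('j')(y) = Mul(Add(8, y), Add(y, Mul(-7, y))) = Mul(Add(8, y), Mul(-6, y)) = Mul(-6, y, Add(8, y)))
W = -9 (W = Add(-38, 29) = -9)
M = 90 (M = Mul(-6, -5, Add(8, -5)) = Mul(-6, -5, 3) = 90)
Add(Function('g')(5, 6), Mul(Add(W, Mul(-1, M)), 122)) = Add(0, Mul(Add(-9, Mul(-1, 90)), 122)) = Add(0, Mul(Add(-9, -90), 122)) = Add(0, Mul(-99, 122)) = Add(0, -12078) = -12078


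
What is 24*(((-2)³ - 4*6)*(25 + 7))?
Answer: -24576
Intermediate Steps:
24*(((-2)³ - 4*6)*(25 + 7)) = 24*((-8 - 24)*32) = 24*(-32*32) = 24*(-1024) = -24576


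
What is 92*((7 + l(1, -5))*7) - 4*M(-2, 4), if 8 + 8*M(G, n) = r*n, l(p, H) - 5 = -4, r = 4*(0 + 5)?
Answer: 5116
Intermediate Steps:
r = 20 (r = 4*5 = 20)
l(p, H) = 1 (l(p, H) = 5 - 4 = 1)
M(G, n) = -1 + 5*n/2 (M(G, n) = -1 + (20*n)/8 = -1 + 5*n/2)
92*((7 + l(1, -5))*7) - 4*M(-2, 4) = 92*((7 + 1)*7) - 4*(-1 + (5/2)*4) = 92*(8*7) - 4*(-1 + 10) = 92*56 - 4*9 = 5152 - 36 = 5116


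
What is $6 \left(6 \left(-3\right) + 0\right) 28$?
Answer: $-3024$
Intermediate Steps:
$6 \left(6 \left(-3\right) + 0\right) 28 = 6 \left(-18 + 0\right) 28 = 6 \left(-18\right) 28 = \left(-108\right) 28 = -3024$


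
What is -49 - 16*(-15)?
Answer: 191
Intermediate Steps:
-49 - 16*(-15) = -49 + 240 = 191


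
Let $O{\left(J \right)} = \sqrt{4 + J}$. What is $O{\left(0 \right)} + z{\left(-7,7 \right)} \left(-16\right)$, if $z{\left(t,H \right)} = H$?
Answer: $-110$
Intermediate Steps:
$O{\left(0 \right)} + z{\left(-7,7 \right)} \left(-16\right) = \sqrt{4 + 0} + 7 \left(-16\right) = \sqrt{4} - 112 = 2 - 112 = -110$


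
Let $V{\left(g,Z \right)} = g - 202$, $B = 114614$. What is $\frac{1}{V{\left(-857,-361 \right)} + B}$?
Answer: $\frac{1}{113555} \approx 8.8063 \cdot 10^{-6}$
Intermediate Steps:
$V{\left(g,Z \right)} = -202 + g$ ($V{\left(g,Z \right)} = g - 202 = -202 + g$)
$\frac{1}{V{\left(-857,-361 \right)} + B} = \frac{1}{\left(-202 - 857\right) + 114614} = \frac{1}{-1059 + 114614} = \frac{1}{113555}$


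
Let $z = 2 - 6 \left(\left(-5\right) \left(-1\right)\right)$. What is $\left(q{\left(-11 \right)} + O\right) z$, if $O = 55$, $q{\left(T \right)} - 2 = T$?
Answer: $-1288$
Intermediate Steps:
$q{\left(T \right)} = 2 + T$
$z = -28$ ($z = 2 - 30 = -28$)
$\left(q{\left(-11 \right)} + O\right) z = \left(\left(2 - 11\right) + 55\right) \left(-28\right) = \left(-9 + 55\right) \left(-28\right) = 46 \left(-28\right) = -1288$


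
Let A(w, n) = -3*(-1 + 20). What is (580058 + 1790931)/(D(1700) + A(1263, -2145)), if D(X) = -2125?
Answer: -2370989/2182 ≈ -1086.6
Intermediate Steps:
A(w, n) = -57 (A(w, n) = -3*19 = -57)
(580058 + 1790931)/(D(1700) + A(1263, -2145)) = (580058 + 1790931)/(-2125 - 57) = 2370989/(-2182) = 2370989*(-1/2182) = -2370989/2182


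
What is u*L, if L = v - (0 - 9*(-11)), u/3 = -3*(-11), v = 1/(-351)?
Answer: -382250/39 ≈ -9801.3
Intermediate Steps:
v = -1/351 ≈ -0.0028490
u = 99 (u = 3*(-3*(-11)) = 3*33 = 99)
L = -34750/351 (L = -1/351 - (0 - 9*(-11)) = -1/351 - (0 + 99) = -1/351 - 1*99 = -1/351 - 99 = -34750/351 ≈ -99.003)
u*L = 99*(-34750/351) = -382250/39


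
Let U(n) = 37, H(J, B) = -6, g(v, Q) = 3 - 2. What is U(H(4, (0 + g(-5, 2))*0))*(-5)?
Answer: -185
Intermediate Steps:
g(v, Q) = 1
U(H(4, (0 + g(-5, 2))*0))*(-5) = 37*(-5) = -185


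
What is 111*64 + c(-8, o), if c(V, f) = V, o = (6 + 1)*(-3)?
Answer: 7096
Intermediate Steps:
o = -21 (o = 7*(-3) = -21)
111*64 + c(-8, o) = 111*64 - 8 = 7104 - 8 = 7096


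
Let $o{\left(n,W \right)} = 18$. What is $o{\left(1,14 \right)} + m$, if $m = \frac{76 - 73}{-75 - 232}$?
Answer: $\frac{5523}{307} \approx 17.99$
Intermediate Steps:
$m = - \frac{3}{307}$ ($m = \frac{3}{-307} = 3 \left(- \frac{1}{307}\right) = - \frac{3}{307} \approx -0.009772$)
$o{\left(1,14 \right)} + m = 18 - \frac{3}{307} = \frac{5523}{307}$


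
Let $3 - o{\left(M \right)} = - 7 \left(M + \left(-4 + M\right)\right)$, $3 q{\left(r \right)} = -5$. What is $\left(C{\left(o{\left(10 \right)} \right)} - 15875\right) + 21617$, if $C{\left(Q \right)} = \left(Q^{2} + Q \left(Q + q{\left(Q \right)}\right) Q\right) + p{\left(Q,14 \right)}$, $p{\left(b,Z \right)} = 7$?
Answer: $\frac{4553422}{3} \approx 1.5178 \cdot 10^{6}$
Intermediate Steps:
$q{\left(r \right)} = - \frac{5}{3}$ ($q{\left(r \right)} = \frac{1}{3} \left(-5\right) = - \frac{5}{3}$)
$o{\left(M \right)} = -25 + 14 M$ ($o{\left(M \right)} = 3 - - 7 \left(M + \left(-4 + M\right)\right) = 3 - - 7 \left(-4 + 2 M\right) = 3 - \left(28 - 14 M\right) = 3 + \left(-28 + 14 M\right) = -25 + 14 M$)
$C{\left(Q \right)} = 7 + Q^{2} + Q^{2} \left(- \frac{5}{3} + Q\right)$ ($C{\left(Q \right)} = \left(Q^{2} + Q \left(Q - \frac{5}{3}\right) Q\right) + 7 = \left(Q^{2} + Q \left(- \frac{5}{3} + Q\right) Q\right) + 7 = \left(Q^{2} + Q^{2} \left(- \frac{5}{3} + Q\right)\right) + 7 = 7 + Q^{2} + Q^{2} \left(- \frac{5}{3} + Q\right)$)
$\left(C{\left(o{\left(10 \right)} \right)} - 15875\right) + 21617 = \left(\left(7 + \left(-25 + 14 \cdot 10\right)^{3} - \frac{2 \left(-25 + 14 \cdot 10\right)^{2}}{3}\right) - 15875\right) + 21617 = \left(\left(7 + \left(-25 + 140\right)^{3} - \frac{2 \left(-25 + 140\right)^{2}}{3}\right) - 15875\right) + 21617 = \left(\left(7 + 115^{3} - \frac{2 \cdot 115^{2}}{3}\right) - 15875\right) + 21617 = \left(\left(7 + 1520875 - \frac{26450}{3}\right) - 15875\right) + 21617 = \left(\frac{4536196}{3} - 15875\right) + 21617 = \frac{4488571}{3} + 21617 = \frac{4553422}{3}$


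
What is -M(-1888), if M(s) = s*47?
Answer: 88736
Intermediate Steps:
M(s) = 47*s
-M(-1888) = -47*(-1888) = -1*(-88736) = 88736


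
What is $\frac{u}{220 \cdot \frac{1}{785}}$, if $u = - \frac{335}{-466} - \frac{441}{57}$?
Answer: $- \frac{9755509}{389576} \approx -25.041$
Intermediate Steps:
$u = - \frac{62137}{8854}$ ($u = \left(-335\right) \left(- \frac{1}{466}\right) - \frac{147}{19} = \frac{335}{466} - \frac{147}{19} = - \frac{62137}{8854} \approx -7.018$)
$\frac{u}{220 \cdot \frac{1}{785}} = - \frac{62137}{8854 \cdot \frac{220}{785}} = - \frac{62137}{8854 \cdot 220 \cdot \frac{1}{785}} = - \frac{62137}{8854 \cdot \frac{44}{157}} = \left(- \frac{62137}{8854}\right) \frac{157}{44} = - \frac{9755509}{389576}$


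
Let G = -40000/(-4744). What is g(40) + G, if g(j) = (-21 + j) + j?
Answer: 39987/593 ≈ 67.432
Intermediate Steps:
g(j) = -21 + 2*j
G = 5000/593 (G = -40000*(-1/4744) = 5000/593 ≈ 8.4317)
g(40) + G = (-21 + 2*40) + 5000/593 = (-21 + 80) + 5000/593 = 59 + 5000/593 = 39987/593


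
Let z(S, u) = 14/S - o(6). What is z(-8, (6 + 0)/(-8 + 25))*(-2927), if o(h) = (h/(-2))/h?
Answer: 14635/4 ≈ 3658.8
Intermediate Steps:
o(h) = -½ (o(h) = (h*(-½))/h = (-h/2)/h = -½)
z(S, u) = ½ + 14/S (z(S, u) = 14/S - 1*(-½) = 14/S + ½ = ½ + 14/S)
z(-8, (6 + 0)/(-8 + 25))*(-2927) = ((½)*(28 - 8)/(-8))*(-2927) = ((½)*(-⅛)*20)*(-2927) = -5/4*(-2927) = 14635/4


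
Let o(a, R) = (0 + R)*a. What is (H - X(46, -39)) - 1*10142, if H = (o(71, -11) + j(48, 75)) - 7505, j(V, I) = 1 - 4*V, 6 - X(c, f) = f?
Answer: -18664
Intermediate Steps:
X(c, f) = 6 - f
o(a, R) = R*a
H = -8477 (H = (-11*71 + (1 - 4*48)) - 7505 = (-781 + (1 - 192)) - 7505 = (-781 - 191) - 7505 = -972 - 7505 = -8477)
(H - X(46, -39)) - 1*10142 = (-8477 - (6 - 1*(-39))) - 1*10142 = (-8477 - (6 + 39)) - 10142 = (-8477 - 1*45) - 10142 = (-8477 - 45) - 10142 = -8522 - 10142 = -18664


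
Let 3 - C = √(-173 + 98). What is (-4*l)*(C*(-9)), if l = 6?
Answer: 648 - 1080*I*√3 ≈ 648.0 - 1870.6*I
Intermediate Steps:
C = 3 - 5*I*√3 (C = 3 - √(-173 + 98) = 3 - √(-75) = 3 - 5*I*√3 ≈ 3.0 - 8.6602*I)
(-4*l)*(C*(-9)) = (-4*6)*((3 - 5*I*√3)*(-9)) = -24*(-27 + 45*I*√3) = 648 - 1080*I*√3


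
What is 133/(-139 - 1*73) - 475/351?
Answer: -147383/74412 ≈ -1.9806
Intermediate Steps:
133/(-139 - 1*73) - 475/351 = 133/(-139 - 73) - 475*1/351 = 133/(-212) - 475/351 = 133*(-1/212) - 475/351 = -133/212 - 475/351 = -147383/74412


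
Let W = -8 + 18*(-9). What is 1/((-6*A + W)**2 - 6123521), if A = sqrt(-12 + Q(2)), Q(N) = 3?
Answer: -1218989/7429678401485 - 1224*I/7429678401485 ≈ -1.6407e-7 - 1.6474e-10*I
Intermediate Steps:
W = -170 (W = -8 - 162 = -170)
A = 3*I (A = sqrt(-12 + 3) = sqrt(-9) = 3*I ≈ 3.0*I)
1/((-6*A + W)**2 - 6123521) = 1/((-18*I - 170)**2 - 6123521) = 1/((-170 - 18*I)**2 - 6123521) = 1/(-6123521 + (-170 - 18*I)**2)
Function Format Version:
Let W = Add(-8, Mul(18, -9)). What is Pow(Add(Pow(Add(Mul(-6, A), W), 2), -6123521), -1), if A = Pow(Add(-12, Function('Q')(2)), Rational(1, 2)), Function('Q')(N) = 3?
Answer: Add(Rational(-1218989, 7429678401485), Mul(Rational(-1224, 7429678401485), I)) ≈ Add(-1.6407e-7, Mul(-1.6474e-10, I))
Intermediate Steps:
W = -170 (W = Add(-8, -162) = -170)
A = Mul(3, I) (A = Pow(Add(-12, 3), Rational(1, 2)) = Pow(-9, Rational(1, 2)) = Mul(3, I) ≈ Mul(3.0000, I))
Pow(Add(Pow(Add(Mul(-6, A), W), 2), -6123521), -1) = Pow(Add(Pow(Add(Mul(-6, Mul(3, I)), -170), 2), -6123521), -1) = Pow(Add(Pow(Add(Mul(-18, I), -170), 2), -6123521), -1) = Pow(Add(Pow(Add(-170, Mul(-18, I)), 2), -6123521), -1) = Pow(Add(-6123521, Pow(Add(-170, Mul(-18, I)), 2)), -1)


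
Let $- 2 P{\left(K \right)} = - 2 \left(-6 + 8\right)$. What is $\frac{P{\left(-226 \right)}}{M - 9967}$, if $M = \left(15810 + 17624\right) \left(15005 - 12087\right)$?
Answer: $\frac{2}{97550445} \approx 2.0502 \cdot 10^{-8}$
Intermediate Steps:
$M = 97560412$ ($M = 33434 \cdot 2918 = 97560412$)
$P{\left(K \right)} = 2$ ($P{\left(K \right)} = - \frac{\left(-2\right) \left(-6 + 8\right)}{2} = - \frac{\left(-2\right) 2}{2} = \left(- \frac{1}{2}\right) \left(-4\right) = 2$)
$\frac{P{\left(-226 \right)}}{M - 9967} = \frac{2}{97560412 - 9967} = \frac{2}{97550445}$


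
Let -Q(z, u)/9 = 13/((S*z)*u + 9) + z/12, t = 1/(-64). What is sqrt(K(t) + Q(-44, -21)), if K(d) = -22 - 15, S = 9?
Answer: I*sqrt(137381)/185 ≈ 2.0035*I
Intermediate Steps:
t = -1/64 ≈ -0.015625
K(d) = -37
Q(z, u) = -117/(9 + 9*u*z) - 3*z/4 (Q(z, u) = -9*(13/((9*z)*u + 9) + z/12) = -9*(13/(9*u*z + 9) + z*(1/12)) = -9*(13/(9 + 9*u*z) + z/12) = -117/(9 + 9*u*z) - 3*z/4)
sqrt(K(t) + Q(-44, -21)) = sqrt(-37 + (-52 - 3*(-44) - 3*(-21)*(-44)**2)/(4*(1 - 21*(-44)))) = sqrt(-37 + (-52 + 132 - 3*(-21)*1936)/(4*(1 + 924))) = sqrt(-37 + (1/4)*(-52 + 132 + 121968)/925) = sqrt(-37 + (1/4)*(1/925)*122048) = sqrt(-37 + 30512/925) = sqrt(-3713/925) = I*sqrt(137381)/185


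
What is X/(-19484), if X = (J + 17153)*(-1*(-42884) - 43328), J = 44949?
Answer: 6893322/4871 ≈ 1415.2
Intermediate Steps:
X = -27573288 (X = (44949 + 17153)*(-1*(-42884) - 43328) = 62102*(42884 - 43328) = 62102*(-444) = -27573288)
X/(-19484) = -27573288/(-19484) = -27573288*(-1/19484) = 6893322/4871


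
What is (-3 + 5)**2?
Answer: 4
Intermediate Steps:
(-3 + 5)**2 = 2**2 = 4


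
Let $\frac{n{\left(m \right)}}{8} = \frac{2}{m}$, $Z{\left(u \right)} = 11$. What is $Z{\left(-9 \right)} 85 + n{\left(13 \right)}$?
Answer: $\frac{12171}{13} \approx 936.23$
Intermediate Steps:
$n{\left(m \right)} = \frac{16}{m}$ ($n{\left(m \right)} = 8 \frac{2}{m} = \frac{16}{m}$)
$Z{\left(-9 \right)} 85 + n{\left(13 \right)} = 11 \cdot 85 + \frac{16}{13} = 935 + 16 \cdot \frac{1}{13} = 935 + \frac{16}{13} = \frac{12171}{13}$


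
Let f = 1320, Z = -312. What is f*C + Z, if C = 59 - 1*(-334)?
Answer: 518448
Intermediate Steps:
C = 393 (C = 59 + 334 = 393)
f*C + Z = 1320*393 - 312 = 518760 - 312 = 518448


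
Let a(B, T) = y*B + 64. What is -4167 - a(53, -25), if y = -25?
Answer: -2906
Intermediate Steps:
a(B, T) = 64 - 25*B (a(B, T) = -25*B + 64 = 64 - 25*B)
-4167 - a(53, -25) = -4167 - (64 - 25*53) = -4167 - (64 - 1325) = -4167 - 1*(-1261) = -4167 + 1261 = -2906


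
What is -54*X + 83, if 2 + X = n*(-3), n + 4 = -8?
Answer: -1753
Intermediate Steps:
n = -12 (n = -4 - 8 = -12)
X = 34 (X = -2 - 12*(-3) = -2 + 36 = 34)
-54*X + 83 = -54*34 + 83 = -1836 + 83 = -1753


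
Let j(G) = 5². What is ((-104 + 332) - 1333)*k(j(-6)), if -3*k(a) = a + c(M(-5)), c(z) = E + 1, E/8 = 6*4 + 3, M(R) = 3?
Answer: 267410/3 ≈ 89137.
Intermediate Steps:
E = 216 (E = 8*(6*4 + 3) = 8*(24 + 3) = 8*27 = 216)
c(z) = 217 (c(z) = 216 + 1 = 217)
j(G) = 25
k(a) = -217/3 - a/3 (k(a) = -(a + 217)/3 = -(217 + a)/3 = -217/3 - a/3)
((-104 + 332) - 1333)*k(j(-6)) = ((-104 + 332) - 1333)*(-217/3 - ⅓*25) = (228 - 1333)*(-217/3 - 25/3) = -1105*(-242/3) = 267410/3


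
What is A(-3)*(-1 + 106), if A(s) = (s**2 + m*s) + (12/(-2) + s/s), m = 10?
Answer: -2730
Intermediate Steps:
A(s) = -5 + s**2 + 10*s (A(s) = (s**2 + 10*s) + (12/(-2) + s/s) = (s**2 + 10*s) + (12*(-1/2) + 1) = (s**2 + 10*s) + (-6 + 1) = (s**2 + 10*s) - 5 = -5 + s**2 + 10*s)
A(-3)*(-1 + 106) = (-5 + (-3)**2 + 10*(-3))*(-1 + 106) = (-5 + 9 - 30)*105 = -26*105 = -2730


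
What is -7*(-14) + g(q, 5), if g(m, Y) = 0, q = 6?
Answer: 98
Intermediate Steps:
-7*(-14) + g(q, 5) = -7*(-14) + 0 = 98 + 0 = 98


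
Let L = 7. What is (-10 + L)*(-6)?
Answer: 18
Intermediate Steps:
(-10 + L)*(-6) = (-10 + 7)*(-6) = -3*(-6) = 18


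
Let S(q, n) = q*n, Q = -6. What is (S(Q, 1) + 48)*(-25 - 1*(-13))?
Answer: -504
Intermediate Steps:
S(q, n) = n*q
(S(Q, 1) + 48)*(-25 - 1*(-13)) = (1*(-6) + 48)*(-25 - 1*(-13)) = (-6 + 48)*(-25 + 13) = 42*(-12) = -504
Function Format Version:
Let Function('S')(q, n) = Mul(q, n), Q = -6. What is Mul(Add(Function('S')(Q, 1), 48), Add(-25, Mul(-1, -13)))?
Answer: -504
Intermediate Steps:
Function('S')(q, n) = Mul(n, q)
Mul(Add(Function('S')(Q, 1), 48), Add(-25, Mul(-1, -13))) = Mul(Add(Mul(1, -6), 48), Add(-25, Mul(-1, -13))) = Mul(Add(-6, 48), Add(-25, 13)) = Mul(42, -12) = -504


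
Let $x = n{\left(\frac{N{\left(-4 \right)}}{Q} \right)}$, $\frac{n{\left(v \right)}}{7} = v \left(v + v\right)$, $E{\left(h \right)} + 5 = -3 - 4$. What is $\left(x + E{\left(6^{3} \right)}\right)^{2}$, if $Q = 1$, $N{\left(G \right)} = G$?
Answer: $44944$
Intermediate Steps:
$E{\left(h \right)} = -12$ ($E{\left(h \right)} = -5 - 7 = -12$)
$n{\left(v \right)} = 14 v^{2}$ ($n{\left(v \right)} = 7 v \left(v + v\right) = 7 v 2 v = 7 \cdot 2 v^{2} = 14 v^{2}$)
$x = 224$ ($x = 14 \left(- \frac{4}{1}\right)^{2} = 14 \left(\left(-4\right) 1\right)^{2} = 14 \left(-4\right)^{2} = 14 \cdot 16 = 224$)
$\left(x + E{\left(6^{3} \right)}\right)^{2} = \left(224 - 12\right)^{2} = 212^{2} = 44944$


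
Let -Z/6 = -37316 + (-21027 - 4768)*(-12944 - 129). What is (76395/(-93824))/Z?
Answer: 25465/63271287558912 ≈ 4.0247e-10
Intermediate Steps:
Z = -2023084314 (Z = -6*(-37316 + (-21027 - 4768)*(-12944 - 129)) = -6*(-37316 - 25795*(-13073)) = -6*(-37316 + 337218035) = -6*337180719 = -2023084314)
(76395/(-93824))/Z = (76395/(-93824))/(-2023084314) = (76395*(-1/93824))*(-1/2023084314) = -76395/93824*(-1/2023084314) = 25465/63271287558912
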